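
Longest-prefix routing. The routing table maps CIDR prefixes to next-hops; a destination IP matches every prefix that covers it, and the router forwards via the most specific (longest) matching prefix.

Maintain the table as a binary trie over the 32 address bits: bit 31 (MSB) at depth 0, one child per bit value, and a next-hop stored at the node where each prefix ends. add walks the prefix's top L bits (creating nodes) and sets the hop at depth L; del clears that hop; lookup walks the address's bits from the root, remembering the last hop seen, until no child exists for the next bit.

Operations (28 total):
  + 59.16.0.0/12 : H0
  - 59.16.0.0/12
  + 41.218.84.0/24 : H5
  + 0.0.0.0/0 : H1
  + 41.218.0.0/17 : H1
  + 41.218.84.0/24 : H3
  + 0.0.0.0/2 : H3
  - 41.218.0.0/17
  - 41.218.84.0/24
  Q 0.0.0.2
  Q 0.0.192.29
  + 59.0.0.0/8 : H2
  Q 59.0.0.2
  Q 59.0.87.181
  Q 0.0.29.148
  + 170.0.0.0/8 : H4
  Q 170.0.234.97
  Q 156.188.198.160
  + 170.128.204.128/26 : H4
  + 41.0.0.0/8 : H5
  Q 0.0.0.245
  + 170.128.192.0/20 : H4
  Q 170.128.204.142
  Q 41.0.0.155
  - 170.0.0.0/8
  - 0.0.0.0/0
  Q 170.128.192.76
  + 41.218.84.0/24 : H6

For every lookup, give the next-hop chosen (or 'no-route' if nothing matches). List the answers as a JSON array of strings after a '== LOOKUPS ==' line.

Apply in order:
  add 59.16.0.0/12 -> H0 at depth 12
  del 59.16.0.0/12 (clear depth 12)
  add 41.218.84.0/24 -> H5 at depth 24
  add 0.0.0.0/0 -> H1 at depth 0
  add 41.218.0.0/17 -> H1 at depth 17
  add 41.218.84.0/24 -> H3 at depth 24
  add 0.0.0.0/2 -> H3 at depth 2
  del 41.218.0.0/17 (clear depth 17)
  del 41.218.84.0/24 (clear depth 24)
  lookup 0.0.0.2: bits 00 walk d0:H1→d1:-→d2:H3 -> H3
  lookup 0.0.192.29: bits 00 walk d0:H1→d1:-→d2:H3 -> H3
  add 59.0.0.0/8 -> H2 at depth 8
  lookup 59.0.0.2: bits 00111011000 walk d0:H1→d1:-→d2:H3→d3:-→d4:-→d5:-→d6:-→d7:-→d8:H2→d9:-→d10:-→d11:- -> H2
  lookup 59.0.87.181: bits 00111011000 walk d0:H1→d1:-→d2:H3→d3:-→d4:-→d5:-→d6:-→d7:-→d8:H2→d9:-→d10:-→d11:- -> H2
  lookup 0.0.29.148: bits 00 walk d0:H1→d1:-→d2:H3 -> H3
  add 170.0.0.0/8 -> H4 at depth 8
  lookup 170.0.234.97: bits 10101010 walk d0:H1→d1:-→d2:-→d3:-→d4:-→d5:-→d6:-→d7:-→d8:H4 -> H4
  lookup 156.188.198.160: bits 10 walk d0:H1→d1:-→d2:- -> H1
  add 170.128.204.128/26 -> H4 at depth 26
  add 41.0.0.0/8 -> H5 at depth 8
  lookup 0.0.0.245: bits 00 walk d0:H1→d1:-→d2:H3 -> H3
  add 170.128.192.0/20 -> H4 at depth 20
  lookup 170.128.204.142: bits 10101010100000001100110010 walk d0:H1→d1:-→d2:-→d3:-→d4:-→d5:-→d6:-→d7:-→d8:H4→d9:-→d10:-→d11:-→d12:-→d13:-→d14:-→d15:-→d16:-→d17:-→d18:-→d19:-→d20:H4→d21:-→d22:-→d23:-→d24:-→d25:-→d26:H4 -> H4
  lookup 41.0.0.155: bits 00101001 walk d0:H1→d1:-→d2:H3→d3:-→d4:-→d5:-→d6:-→d7:-→d8:H5 -> H5
  del 170.0.0.0/8 (clear depth 8)
  del 0.0.0.0/0 (clear depth 0)
  lookup 170.128.192.76: bits 10101010100000001100 walk d0:-→d1:-→d2:-→d3:-→d4:-→d5:-→d6:-→d7:-→d8:-→d9:-→d10:-→d11:-→d12:-→d13:-→d14:-→d15:-→d16:-→d17:-→d18:-→d19:-→d20:H4 -> H4
  add 41.218.84.0/24 -> H6 at depth 24

== LOOKUPS ==
["H3","H3","H2","H2","H3","H4","H1","H3","H4","H5","H4"]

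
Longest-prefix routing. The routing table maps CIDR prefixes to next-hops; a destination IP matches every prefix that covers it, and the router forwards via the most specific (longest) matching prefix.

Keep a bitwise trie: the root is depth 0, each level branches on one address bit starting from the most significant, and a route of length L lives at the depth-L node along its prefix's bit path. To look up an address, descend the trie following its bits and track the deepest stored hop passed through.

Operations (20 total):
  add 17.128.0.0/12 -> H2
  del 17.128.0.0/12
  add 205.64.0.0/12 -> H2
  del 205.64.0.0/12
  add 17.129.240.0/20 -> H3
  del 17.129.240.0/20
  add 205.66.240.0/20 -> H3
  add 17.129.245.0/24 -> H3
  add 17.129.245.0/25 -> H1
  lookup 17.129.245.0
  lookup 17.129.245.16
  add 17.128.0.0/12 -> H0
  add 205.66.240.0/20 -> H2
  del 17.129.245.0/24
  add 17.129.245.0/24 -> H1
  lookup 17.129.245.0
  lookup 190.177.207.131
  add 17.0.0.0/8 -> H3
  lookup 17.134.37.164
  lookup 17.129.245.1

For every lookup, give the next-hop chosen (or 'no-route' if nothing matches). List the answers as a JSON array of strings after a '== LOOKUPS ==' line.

Trace:
  + 17.128.0.0/12 (H2) depth=12
  - 17.128.0.0/12 clear@12
  + 205.64.0.0/12 (H2) depth=12
  - 205.64.0.0/12 clear@12
  + 17.129.240.0/20 (H3) depth=20
  - 17.129.240.0/20 clear@20
  + 205.66.240.0/20 (H3) depth=20
  + 17.129.245.0/24 (H3) depth=24
  + 17.129.245.0/25 (H1) depth=25
  ? 17.129.245.0  path d0:-→d1:-→d2:-→d3:-→d4:-→d5:-→d6:-→d7:-→d8:-→d9:-→d10:-→d11:-→d12:-→d13:-→d14:-→d15:-→d16:-→d17:-→d18:-→d19:-→d20:-→d21:-→d22:-→d23:-→d24:H3→d25:H1  best=H1
  ? 17.129.245.16  path d0:-→d1:-→d2:-→d3:-→d4:-→d5:-→d6:-→d7:-→d8:-→d9:-→d10:-→d11:-→d12:-→d13:-→d14:-→d15:-→d16:-→d17:-→d18:-→d19:-→d20:-→d21:-→d22:-→d23:-→d24:H3→d25:H1  best=H1
  + 17.128.0.0/12 (H0) depth=12
  + 205.66.240.0/20 (H2) depth=20
  - 17.129.245.0/24 clear@24
  + 17.129.245.0/24 (H1) depth=24
  ? 17.129.245.0  path d0:-→d1:-→d2:-→d3:-→d4:-→d5:-→d6:-→d7:-→d8:-→d9:-→d10:-→d11:-→d12:H0→d13:-→d14:-→d15:-→d16:-→d17:-→d18:-→d19:-→d20:-→d21:-→d22:-→d23:-→d24:H1→d25:H1  best=H1
  ? 190.177.207.131  path d0:-→d1:-  best=no-route
  + 17.0.0.0/8 (H3) depth=8
  ? 17.134.37.164  path d0:-→d1:-→d2:-→d3:-→d4:-→d5:-→d6:-→d7:-→d8:H3→d9:-→d10:-→d11:-→d12:H0→d13:-  best=H0
  ? 17.129.245.1  path d0:-→d1:-→d2:-→d3:-→d4:-→d5:-→d6:-→d7:-→d8:H3→d9:-→d10:-→d11:-→d12:H0→d13:-→d14:-→d15:-→d16:-→d17:-→d18:-→d19:-→d20:-→d21:-→d22:-→d23:-→d24:H1→d25:H1  best=H1

== LOOKUPS ==
["H1","H1","H1","no-route","H0","H1"]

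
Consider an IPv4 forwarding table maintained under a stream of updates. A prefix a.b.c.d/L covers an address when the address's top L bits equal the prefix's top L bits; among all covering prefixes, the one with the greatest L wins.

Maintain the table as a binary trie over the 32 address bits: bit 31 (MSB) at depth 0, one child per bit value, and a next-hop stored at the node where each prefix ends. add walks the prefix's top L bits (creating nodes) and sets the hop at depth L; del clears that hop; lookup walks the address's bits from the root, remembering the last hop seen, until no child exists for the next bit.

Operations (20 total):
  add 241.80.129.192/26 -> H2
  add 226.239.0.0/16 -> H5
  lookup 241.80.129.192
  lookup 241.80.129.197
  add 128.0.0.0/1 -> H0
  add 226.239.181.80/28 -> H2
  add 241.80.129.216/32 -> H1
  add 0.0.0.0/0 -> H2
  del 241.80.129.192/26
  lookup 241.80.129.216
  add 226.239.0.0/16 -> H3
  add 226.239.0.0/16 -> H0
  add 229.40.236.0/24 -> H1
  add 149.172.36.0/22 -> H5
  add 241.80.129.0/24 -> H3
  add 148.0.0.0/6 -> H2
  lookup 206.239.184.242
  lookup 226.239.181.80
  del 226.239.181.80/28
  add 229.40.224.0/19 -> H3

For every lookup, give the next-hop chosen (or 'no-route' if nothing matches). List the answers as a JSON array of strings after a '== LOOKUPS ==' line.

Process each operation:
  add 241.80.129.192/26 -> H2 at depth 26
  add 226.239.0.0/16 -> H5 at depth 16
  lookup 241.80.129.192: bits 11110001010100001000000111 walk d0:-→d1:-→d2:-→d3:-→d4:-→d5:-→d6:-→d7:-→d8:-→d9:-→d10:-→d11:-→d12:-→d13:-→d14:-→d15:-→d16:-→d17:-→d18:-→d19:-→d20:-→d21:-→d22:-→d23:-→d24:-→d25:-→d26:H2 -> H2
  lookup 241.80.129.197: bits 11110001010100001000000111 walk d0:-→d1:-→d2:-→d3:-→d4:-→d5:-→d6:-→d7:-→d8:-→d9:-→d10:-→d11:-→d12:-→d13:-→d14:-→d15:-→d16:-→d17:-→d18:-→d19:-→d20:-→d21:-→d22:-→d23:-→d24:-→d25:-→d26:H2 -> H2
  add 128.0.0.0/1 -> H0 at depth 1
  add 226.239.181.80/28 -> H2 at depth 28
  add 241.80.129.216/32 -> H1 at depth 32
  add 0.0.0.0/0 -> H2 at depth 0
  - 241.80.129.192/26 clear@26
  lookup 241.80.129.216: bits 11110001010100001000000111011000 walk d0:H2→d1:H0→d2:-→d3:-→d4:-→d5:-→d6:-→d7:-→d8:-→d9:-→d10:-→d11:-→d12:-→d13:-→d14:-→d15:-→d16:-→d17:-→d18:-→d19:-→d20:-→d21:-→d22:-→d23:-→d24:-→d25:-→d26:-→d27:-→d28:-→d29:-→d30:-→d31:-→d32:H1 -> H1
  add 226.239.0.0/16 -> H3 at depth 16
  add 226.239.0.0/16 -> H0 at depth 16
  add 229.40.236.0/24 -> H1 at depth 24
  add 149.172.36.0/22 -> H5 at depth 22
  add 241.80.129.0/24 -> H3 at depth 24
  add 148.0.0.0/6 -> H2 at depth 6
  lookup 206.239.184.242: bits 11 walk d0:H2→d1:H0→d2:- -> H0
  lookup 226.239.181.80: bits 1110001011101111101101010101 walk d0:H2→d1:H0→d2:-→d3:-→d4:-→d5:-→d6:-→d7:-→d8:-→d9:-→d10:-→d11:-→d12:-→d13:-→d14:-→d15:-→d16:H0→d17:-→d18:-→d19:-→d20:-→d21:-→d22:-→d23:-→d24:-→d25:-→d26:-→d27:-→d28:H2 -> H2
  - 226.239.181.80/28 clear@28
  add 229.40.224.0/19 -> H3 at depth 19

== LOOKUPS ==
["H2","H2","H1","H0","H2"]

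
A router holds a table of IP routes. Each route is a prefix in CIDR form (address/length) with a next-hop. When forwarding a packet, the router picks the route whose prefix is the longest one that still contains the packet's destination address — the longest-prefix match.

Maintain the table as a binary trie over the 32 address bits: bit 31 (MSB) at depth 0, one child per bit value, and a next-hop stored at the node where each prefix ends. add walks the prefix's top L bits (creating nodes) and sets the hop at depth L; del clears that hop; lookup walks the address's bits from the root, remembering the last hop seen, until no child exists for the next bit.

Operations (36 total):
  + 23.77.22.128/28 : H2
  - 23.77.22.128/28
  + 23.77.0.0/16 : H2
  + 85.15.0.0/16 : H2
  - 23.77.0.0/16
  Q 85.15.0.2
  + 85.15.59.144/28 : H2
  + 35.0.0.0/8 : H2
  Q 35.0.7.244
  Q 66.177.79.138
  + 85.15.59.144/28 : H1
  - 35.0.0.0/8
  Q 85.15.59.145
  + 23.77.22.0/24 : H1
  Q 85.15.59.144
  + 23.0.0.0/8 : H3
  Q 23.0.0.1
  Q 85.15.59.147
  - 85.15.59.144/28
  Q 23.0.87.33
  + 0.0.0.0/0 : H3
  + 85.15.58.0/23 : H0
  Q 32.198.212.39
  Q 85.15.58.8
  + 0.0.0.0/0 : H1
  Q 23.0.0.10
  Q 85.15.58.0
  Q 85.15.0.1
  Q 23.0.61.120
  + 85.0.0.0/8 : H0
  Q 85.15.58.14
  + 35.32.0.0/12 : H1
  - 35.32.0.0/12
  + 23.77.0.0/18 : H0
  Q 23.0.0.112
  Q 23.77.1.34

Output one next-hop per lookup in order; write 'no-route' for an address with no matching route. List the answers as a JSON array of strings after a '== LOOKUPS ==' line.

Process each operation:
  add 23.77.22.128/28 -> H2 at depth 28
  - 23.77.22.128/28 clear@28
  add 23.77.0.0/16 -> H2 at depth 16
  add 85.15.0.0/16 -> H2 at depth 16
  - 23.77.0.0/16 clear@16
  lookup 85.15.0.2: bits 0101010100001111 walk d0:-→d1:-→d2:-→d3:-→d4:-→d5:-→d6:-→d7:-→d8:-→d9:-→d10:-→d11:-→d12:-→d13:-→d14:-→d15:-→d16:H2 -> H2
  add 85.15.59.144/28 -> H2 at depth 28
  add 35.0.0.0/8 -> H2 at depth 8
  lookup 35.0.7.244: bits 00100011 walk d0:-→d1:-→d2:-→d3:-→d4:-→d5:-→d6:-→d7:-→d8:H2 -> H2
  lookup 66.177.79.138: bits 010 walk d0:-→d1:-→d2:-→d3:- -> no-route
  add 85.15.59.144/28 -> H1 at depth 28
  - 35.0.0.0/8 clear@8
  lookup 85.15.59.145: bits 0101010100001111001110111001 walk d0:-→d1:-→d2:-→d3:-→d4:-→d5:-→d6:-→d7:-→d8:-→d9:-→d10:-→d11:-→d12:-→d13:-→d14:-→d15:-→d16:H2→d17:-→d18:-→d19:-→d20:-→d21:-→d22:-→d23:-→d24:-→d25:-→d26:-→d27:-→d28:H1 -> H1
  add 23.77.22.0/24 -> H1 at depth 24
  lookup 85.15.59.144: bits 0101010100001111001110111001 walk d0:-→d1:-→d2:-→d3:-→d4:-→d5:-→d6:-→d7:-→d8:-→d9:-→d10:-→d11:-→d12:-→d13:-→d14:-→d15:-→d16:H2→d17:-→d18:-→d19:-→d20:-→d21:-→d22:-→d23:-→d24:-→d25:-→d26:-→d27:-→d28:H1 -> H1
  add 23.0.0.0/8 -> H3 at depth 8
  lookup 23.0.0.1: bits 000101110 walk d0:-→d1:-→d2:-→d3:-→d4:-→d5:-→d6:-→d7:-→d8:H3→d9:- -> H3
  lookup 85.15.59.147: bits 0101010100001111001110111001 walk d0:-→d1:-→d2:-→d3:-→d4:-→d5:-→d6:-→d7:-→d8:-→d9:-→d10:-→d11:-→d12:-→d13:-→d14:-→d15:-→d16:H2→d17:-→d18:-→d19:-→d20:-→d21:-→d22:-→d23:-→d24:-→d25:-→d26:-→d27:-→d28:H1 -> H1
  - 85.15.59.144/28 clear@28
  lookup 23.0.87.33: bits 000101110 walk d0:-→d1:-→d2:-→d3:-→d4:-→d5:-→d6:-→d7:-→d8:H3→d9:- -> H3
  add 0.0.0.0/0 -> H3 at depth 0
  add 85.15.58.0/23 -> H0 at depth 23
  lookup 32.198.212.39: bits 001000 walk d0:H3→d1:-→d2:-→d3:-→d4:-→d5:-→d6:- -> H3
  lookup 85.15.58.8: bits 01010101000011110011101 walk d0:H3→d1:-→d2:-→d3:-→d4:-→d5:-→d6:-→d7:-→d8:-→d9:-→d10:-→d11:-→d12:-→d13:-→d14:-→d15:-→d16:H2→d17:-→d18:-→d19:-→d20:-→d21:-→d22:-→d23:H0 -> H0
  add 0.0.0.0/0 -> H1 at depth 0
  lookup 23.0.0.10: bits 000101110 walk d0:H1→d1:-→d2:-→d3:-→d4:-→d5:-→d6:-→d7:-→d8:H3→d9:- -> H3
  lookup 85.15.58.0: bits 01010101000011110011101 walk d0:H1→d1:-→d2:-→d3:-→d4:-→d5:-→d6:-→d7:-→d8:-→d9:-→d10:-→d11:-→d12:-→d13:-→d14:-→d15:-→d16:H2→d17:-→d18:-→d19:-→d20:-→d21:-→d22:-→d23:H0 -> H0
  lookup 85.15.0.1: bits 010101010000111100 walk d0:H1→d1:-→d2:-→d3:-→d4:-→d5:-→d6:-→d7:-→d8:-→d9:-→d10:-→d11:-→d12:-→d13:-→d14:-→d15:-→d16:H2→d17:-→d18:- -> H2
  lookup 23.0.61.120: bits 000101110 walk d0:H1→d1:-→d2:-→d3:-→d4:-→d5:-→d6:-→d7:-→d8:H3→d9:- -> H3
  add 85.0.0.0/8 -> H0 at depth 8
  lookup 85.15.58.14: bits 01010101000011110011101 walk d0:H1→d1:-→d2:-→d3:-→d4:-→d5:-→d6:-→d7:-→d8:H0→d9:-→d10:-→d11:-→d12:-→d13:-→d14:-→d15:-→d16:H2→d17:-→d18:-→d19:-→d20:-→d21:-→d22:-→d23:H0 -> H0
  add 35.32.0.0/12 -> H1 at depth 12
  - 35.32.0.0/12 clear@12
  add 23.77.0.0/18 -> H0 at depth 18
  lookup 23.0.0.112: bits 000101110 walk d0:H1→d1:-→d2:-→d3:-→d4:-→d5:-→d6:-→d7:-→d8:H3→d9:- -> H3
  lookup 23.77.1.34: bits 0001011101001101000 walk d0:H1→d1:-→d2:-→d3:-→d4:-→d5:-→d6:-→d7:-→d8:H3→d9:-→d10:-→d11:-→d12:-→d13:-→d14:-→d15:-→d16:-→d17:-→d18:H0→d19:- -> H0

== LOOKUPS ==
["H2","H2","no-route","H1","H1","H3","H1","H3","H3","H0","H3","H0","H2","H3","H0","H3","H0"]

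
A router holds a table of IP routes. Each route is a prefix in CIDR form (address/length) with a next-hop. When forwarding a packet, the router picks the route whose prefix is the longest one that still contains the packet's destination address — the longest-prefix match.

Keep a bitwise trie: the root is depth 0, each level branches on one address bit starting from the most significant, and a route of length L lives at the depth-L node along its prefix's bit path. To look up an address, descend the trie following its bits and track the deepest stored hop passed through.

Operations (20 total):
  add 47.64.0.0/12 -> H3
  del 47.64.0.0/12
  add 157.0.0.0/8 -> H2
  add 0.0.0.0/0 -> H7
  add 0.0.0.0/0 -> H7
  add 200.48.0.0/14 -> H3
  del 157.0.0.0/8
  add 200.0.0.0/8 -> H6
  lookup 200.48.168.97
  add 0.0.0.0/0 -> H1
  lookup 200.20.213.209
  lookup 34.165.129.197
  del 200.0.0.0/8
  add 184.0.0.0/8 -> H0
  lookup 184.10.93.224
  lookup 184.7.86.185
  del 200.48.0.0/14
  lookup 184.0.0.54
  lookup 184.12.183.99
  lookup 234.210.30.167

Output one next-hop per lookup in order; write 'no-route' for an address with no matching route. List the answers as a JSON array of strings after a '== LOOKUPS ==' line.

Trace:
  add 47.64.0.0/12 -> H3 at depth 12
  del 47.64.0.0/12 (clear depth 12)
  add 157.0.0.0/8 -> H2 at depth 8
  add 0.0.0.0/0 -> H7 at depth 0
  add 0.0.0.0/0 -> H7 at depth 0
  add 200.48.0.0/14 -> H3 at depth 14
  del 157.0.0.0/8 (clear depth 8)
  add 200.0.0.0/8 -> H6 at depth 8
  ? 200.48.168.97  path d0:H7→d1:-→d2:-→d3:-→d4:-→d5:-→d6:-→d7:-→d8:H6→d9:-→d10:-→d11:-→d12:-→d13:-→d14:H3  best=H3
  add 0.0.0.0/0 -> H1 at depth 0
  ? 200.20.213.209  path d0:H1→d1:-→d2:-→d3:-→d4:-→d5:-→d6:-→d7:-→d8:H6→d9:-→d10:-  best=H6
  ? 34.165.129.197  path d0:H1→d1:-→d2:-→d3:-→d4:-  best=H1
  del 200.0.0.0/8 (clear depth 8)
  add 184.0.0.0/8 -> H0 at depth 8
  ? 184.10.93.224  path d0:H1→d1:-→d2:-→d3:-→d4:-→d5:-→d6:-→d7:-→d8:H0  best=H0
  ? 184.7.86.185  path d0:H1→d1:-→d2:-→d3:-→d4:-→d5:-→d6:-→d7:-→d8:H0  best=H0
  del 200.48.0.0/14 (clear depth 14)
  ? 184.0.0.54  path d0:H1→d1:-→d2:-→d3:-→d4:-→d5:-→d6:-→d7:-→d8:H0  best=H0
  ? 184.12.183.99  path d0:H1→d1:-→d2:-→d3:-→d4:-→d5:-→d6:-→d7:-→d8:H0  best=H0
  ? 234.210.30.167  path d0:H1→d1:-→d2:-  best=H1

== LOOKUPS ==
["H3","H6","H1","H0","H0","H0","H0","H1"]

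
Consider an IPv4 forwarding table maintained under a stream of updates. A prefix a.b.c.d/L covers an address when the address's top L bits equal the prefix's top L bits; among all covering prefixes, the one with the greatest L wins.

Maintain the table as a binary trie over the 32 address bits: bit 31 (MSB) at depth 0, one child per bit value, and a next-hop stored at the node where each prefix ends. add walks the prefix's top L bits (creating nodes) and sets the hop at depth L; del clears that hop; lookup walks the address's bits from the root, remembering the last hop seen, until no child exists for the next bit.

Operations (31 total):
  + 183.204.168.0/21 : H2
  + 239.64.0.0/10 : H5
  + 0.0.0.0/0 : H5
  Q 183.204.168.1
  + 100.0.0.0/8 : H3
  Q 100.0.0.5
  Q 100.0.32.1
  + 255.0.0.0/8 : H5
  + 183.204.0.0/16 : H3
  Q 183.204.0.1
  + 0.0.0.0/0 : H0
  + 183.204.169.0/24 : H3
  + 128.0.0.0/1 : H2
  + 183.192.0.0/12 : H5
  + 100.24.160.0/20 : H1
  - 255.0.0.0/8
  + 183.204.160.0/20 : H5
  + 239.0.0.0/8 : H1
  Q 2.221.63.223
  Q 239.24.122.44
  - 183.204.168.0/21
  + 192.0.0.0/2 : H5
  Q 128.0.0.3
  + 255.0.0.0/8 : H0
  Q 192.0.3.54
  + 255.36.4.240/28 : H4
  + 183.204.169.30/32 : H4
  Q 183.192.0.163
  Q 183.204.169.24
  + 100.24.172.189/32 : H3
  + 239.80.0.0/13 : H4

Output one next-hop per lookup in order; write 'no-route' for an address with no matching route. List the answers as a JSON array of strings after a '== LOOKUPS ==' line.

Apply in order:
  + 183.204.168.0/21 (H2) depth=21
  + 239.64.0.0/10 (H5) depth=10
  + 0.0.0.0/0 (H5) depth=0
  lookup 183.204.168.1: bits 101101111100110010101 walk d0:H5→d1:-→d2:-→d3:-→d4:-→d5:-→d6:-→d7:-→d8:-→d9:-→d10:-→d11:-→d12:-→d13:-→d14:-→d15:-→d16:-→d17:-→d18:-→d19:-→d20:-→d21:H2 -> H2
  + 100.0.0.0/8 (H3) depth=8
  lookup 100.0.0.5: bits 01100100 walk d0:H5→d1:-→d2:-→d3:-→d4:-→d5:-→d6:-→d7:-→d8:H3 -> H3
  lookup 100.0.32.1: bits 01100100 walk d0:H5→d1:-→d2:-→d3:-→d4:-→d5:-→d6:-→d7:-→d8:H3 -> H3
  + 255.0.0.0/8 (H5) depth=8
  + 183.204.0.0/16 (H3) depth=16
  lookup 183.204.0.1: bits 1011011111001100 walk d0:H5→d1:-→d2:-→d3:-→d4:-→d5:-→d6:-→d7:-→d8:-→d9:-→d10:-→d11:-→d12:-→d13:-→d14:-→d15:-→d16:H3 -> H3
  + 0.0.0.0/0 (H0) depth=0
  + 183.204.169.0/24 (H3) depth=24
  + 128.0.0.0/1 (H2) depth=1
  + 183.192.0.0/12 (H5) depth=12
  + 100.24.160.0/20 (H1) depth=20
  - 255.0.0.0/8 clear@8
  + 183.204.160.0/20 (H5) depth=20
  + 239.0.0.0/8 (H1) depth=8
  lookup 2.221.63.223: bits 0 walk d0:H0→d1:- -> H0
  lookup 239.24.122.44: bits 111011110 walk d0:H0→d1:H2→d2:-→d3:-→d4:-→d5:-→d6:-→d7:-→d8:H1→d9:- -> H1
  - 183.204.168.0/21 clear@21
  + 192.0.0.0/2 (H5) depth=2
  lookup 128.0.0.3: bits 10 walk d0:H0→d1:H2→d2:- -> H2
  + 255.0.0.0/8 (H0) depth=8
  lookup 192.0.3.54: bits 11 walk d0:H0→d1:H2→d2:H5 -> H5
  + 255.36.4.240/28 (H4) depth=28
  + 183.204.169.30/32 (H4) depth=32
  lookup 183.192.0.163: bits 101101111100 walk d0:H0→d1:H2→d2:-→d3:-→d4:-→d5:-→d6:-→d7:-→d8:-→d9:-→d10:-→d11:-→d12:H5 -> H5
  lookup 183.204.169.24: bits 10110111110011001010100100011 walk d0:H0→d1:H2→d2:-→d3:-→d4:-→d5:-→d6:-→d7:-→d8:-→d9:-→d10:-→d11:-→d12:H5→d13:-→d14:-→d15:-→d16:H3→d17:-→d18:-→d19:-→d20:H5→d21:-→d22:-→d23:-→d24:H3→d25:-→d26:-→d27:-→d28:-→d29:- -> H3
  + 100.24.172.189/32 (H3) depth=32
  + 239.80.0.0/13 (H4) depth=13

== LOOKUPS ==
["H2","H3","H3","H3","H0","H1","H2","H5","H5","H3"]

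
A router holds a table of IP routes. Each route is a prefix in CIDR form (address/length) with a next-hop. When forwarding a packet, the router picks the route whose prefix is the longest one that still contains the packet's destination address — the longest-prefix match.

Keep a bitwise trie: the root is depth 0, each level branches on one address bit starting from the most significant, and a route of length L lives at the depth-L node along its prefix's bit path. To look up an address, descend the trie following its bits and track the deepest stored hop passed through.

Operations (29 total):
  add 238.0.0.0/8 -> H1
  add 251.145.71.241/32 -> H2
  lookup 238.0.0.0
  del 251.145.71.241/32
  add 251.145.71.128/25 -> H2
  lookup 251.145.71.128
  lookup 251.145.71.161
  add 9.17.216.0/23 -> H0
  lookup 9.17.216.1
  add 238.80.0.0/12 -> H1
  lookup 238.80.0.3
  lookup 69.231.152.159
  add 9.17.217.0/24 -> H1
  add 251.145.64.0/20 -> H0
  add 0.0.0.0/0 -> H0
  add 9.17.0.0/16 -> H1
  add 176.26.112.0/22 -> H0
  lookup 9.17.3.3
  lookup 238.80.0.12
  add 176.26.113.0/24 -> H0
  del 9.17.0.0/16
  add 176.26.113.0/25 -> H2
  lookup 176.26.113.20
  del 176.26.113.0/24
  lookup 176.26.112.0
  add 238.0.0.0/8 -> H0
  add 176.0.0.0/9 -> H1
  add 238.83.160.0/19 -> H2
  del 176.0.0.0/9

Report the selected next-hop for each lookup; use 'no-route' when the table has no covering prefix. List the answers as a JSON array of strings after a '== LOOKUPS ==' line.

Process each operation:
  + 238.0.0.0/8 (H1) depth=8
  + 251.145.71.241/32 (H2) depth=32
  lookup 238.0.0.0: bits 11101110 walk d0:-→d1:-→d2:-→d3:-→d4:-→d5:-→d6:-→d7:-→d8:H1 -> H1
  - 251.145.71.241/32 clear@32
  + 251.145.71.128/25 (H2) depth=25
  lookup 251.145.71.128: bits 1111101110010001010001111 walk d0:-→d1:-→d2:-→d3:-→d4:-→d5:-→d6:-→d7:-→d8:-→d9:-→d10:-→d11:-→d12:-→d13:-→d14:-→d15:-→d16:-→d17:-→d18:-→d19:-→d20:-→d21:-→d22:-→d23:-→d24:-→d25:H2 -> H2
  lookup 251.145.71.161: bits 1111101110010001010001111 walk d0:-→d1:-→d2:-→d3:-→d4:-→d5:-→d6:-→d7:-→d8:-→d9:-→d10:-→d11:-→d12:-→d13:-→d14:-→d15:-→d16:-→d17:-→d18:-→d19:-→d20:-→d21:-→d22:-→d23:-→d24:-→d25:H2 -> H2
  + 9.17.216.0/23 (H0) depth=23
  lookup 9.17.216.1: bits 00001001000100011101100 walk d0:-→d1:-→d2:-→d3:-→d4:-→d5:-→d6:-→d7:-→d8:-→d9:-→d10:-→d11:-→d12:-→d13:-→d14:-→d15:-→d16:-→d17:-→d18:-→d19:-→d20:-→d21:-→d22:-→d23:H0 -> H0
  + 238.80.0.0/12 (H1) depth=12
  lookup 238.80.0.3: bits 111011100101 walk d0:-→d1:-→d2:-→d3:-→d4:-→d5:-→d6:-→d7:-→d8:H1→d9:-→d10:-→d11:-→d12:H1 -> H1
  lookup 69.231.152.159: bits 0 walk d0:-→d1:- -> no-route
  + 9.17.217.0/24 (H1) depth=24
  + 251.145.64.0/20 (H0) depth=20
  + 0.0.0.0/0 (H0) depth=0
  + 9.17.0.0/16 (H1) depth=16
  + 176.26.112.0/22 (H0) depth=22
  lookup 9.17.3.3: bits 0000100100010001 walk d0:H0→d1:-→d2:-→d3:-→d4:-→d5:-→d6:-→d7:-→d8:-→d9:-→d10:-→d11:-→d12:-→d13:-→d14:-→d15:-→d16:H1 -> H1
  lookup 238.80.0.12: bits 111011100101 walk d0:H0→d1:-→d2:-→d3:-→d4:-→d5:-→d6:-→d7:-→d8:H1→d9:-→d10:-→d11:-→d12:H1 -> H1
  + 176.26.113.0/24 (H0) depth=24
  - 9.17.0.0/16 clear@16
  + 176.26.113.0/25 (H2) depth=25
  lookup 176.26.113.20: bits 1011000000011010011100010 walk d0:H0→d1:-→d2:-→d3:-→d4:-→d5:-→d6:-→d7:-→d8:-→d9:-→d10:-→d11:-→d12:-→d13:-→d14:-→d15:-→d16:-→d17:-→d18:-→d19:-→d20:-→d21:-→d22:H0→d23:-→d24:H0→d25:H2 -> H2
  - 176.26.113.0/24 clear@24
  lookup 176.26.112.0: bits 10110000000110100111000 walk d0:H0→d1:-→d2:-→d3:-→d4:-→d5:-→d6:-→d7:-→d8:-→d9:-→d10:-→d11:-→d12:-→d13:-→d14:-→d15:-→d16:-→d17:-→d18:-→d19:-→d20:-→d21:-→d22:H0→d23:- -> H0
  + 238.0.0.0/8 (H0) depth=8
  + 176.0.0.0/9 (H1) depth=9
  + 238.83.160.0/19 (H2) depth=19
  - 176.0.0.0/9 clear@9

== LOOKUPS ==
["H1","H2","H2","H0","H1","no-route","H1","H1","H2","H0"]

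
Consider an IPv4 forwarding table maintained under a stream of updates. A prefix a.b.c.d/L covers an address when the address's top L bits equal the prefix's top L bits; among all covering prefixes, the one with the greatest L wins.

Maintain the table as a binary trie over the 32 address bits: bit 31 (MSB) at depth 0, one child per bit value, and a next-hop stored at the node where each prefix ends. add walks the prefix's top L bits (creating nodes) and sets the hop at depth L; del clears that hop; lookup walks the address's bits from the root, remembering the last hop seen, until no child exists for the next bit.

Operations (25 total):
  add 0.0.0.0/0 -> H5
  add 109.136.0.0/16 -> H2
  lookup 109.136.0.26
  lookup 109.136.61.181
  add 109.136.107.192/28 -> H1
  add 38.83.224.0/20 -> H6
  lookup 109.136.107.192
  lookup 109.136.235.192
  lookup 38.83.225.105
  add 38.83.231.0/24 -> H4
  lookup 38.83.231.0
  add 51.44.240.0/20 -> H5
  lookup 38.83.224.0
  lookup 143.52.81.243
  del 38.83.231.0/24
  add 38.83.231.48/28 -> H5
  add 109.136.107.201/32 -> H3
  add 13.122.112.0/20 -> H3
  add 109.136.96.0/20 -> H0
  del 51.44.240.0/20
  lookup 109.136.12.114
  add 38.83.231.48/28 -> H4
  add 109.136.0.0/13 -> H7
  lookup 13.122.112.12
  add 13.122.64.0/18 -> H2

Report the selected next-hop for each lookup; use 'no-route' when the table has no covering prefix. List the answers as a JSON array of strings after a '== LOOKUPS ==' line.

Apply in order:
  add 0.0.0.0/0 -> H5 at depth 0
  add 109.136.0.0/16 -> H2 at depth 16
  lookup 109.136.0.26: bits 0110110110001000 walk d0:H5→d1:-→d2:-→d3:-→d4:-→d5:-→d6:-→d7:-→d8:-→d9:-→d10:-→d11:-→d12:-→d13:-→d14:-→d15:-→d16:H2 -> H2
  lookup 109.136.61.181: bits 0110110110001000 walk d0:H5→d1:-→d2:-→d3:-→d4:-→d5:-→d6:-→d7:-→d8:-→d9:-→d10:-→d11:-→d12:-→d13:-→d14:-→d15:-→d16:H2 -> H2
  add 109.136.107.192/28 -> H1 at depth 28
  add 38.83.224.0/20 -> H6 at depth 20
  lookup 109.136.107.192: bits 0110110110001000011010111100 walk d0:H5→d1:-→d2:-→d3:-→d4:-→d5:-→d6:-→d7:-→d8:-→d9:-→d10:-→d11:-→d12:-→d13:-→d14:-→d15:-→d16:H2→d17:-→d18:-→d19:-→d20:-→d21:-→d22:-→d23:-→d24:-→d25:-→d26:-→d27:-→d28:H1 -> H1
  lookup 109.136.235.192: bits 0110110110001000 walk d0:H5→d1:-→d2:-→d3:-→d4:-→d5:-→d6:-→d7:-→d8:-→d9:-→d10:-→d11:-→d12:-→d13:-→d14:-→d15:-→d16:H2 -> H2
  lookup 38.83.225.105: bits 00100110010100111110 walk d0:H5→d1:-→d2:-→d3:-→d4:-→d5:-→d6:-→d7:-→d8:-→d9:-→d10:-→d11:-→d12:-→d13:-→d14:-→d15:-→d16:-→d17:-→d18:-→d19:-→d20:H6 -> H6
  add 38.83.231.0/24 -> H4 at depth 24
  lookup 38.83.231.0: bits 001001100101001111100111 walk d0:H5→d1:-→d2:-→d3:-→d4:-→d5:-→d6:-→d7:-→d8:-→d9:-→d10:-→d11:-→d12:-→d13:-→d14:-→d15:-→d16:-→d17:-→d18:-→d19:-→d20:H6→d21:-→d22:-→d23:-→d24:H4 -> H4
  add 51.44.240.0/20 -> H5 at depth 20
  lookup 38.83.224.0: bits 001001100101001111100 walk d0:H5→d1:-→d2:-→d3:-→d4:-→d5:-→d6:-→d7:-→d8:-→d9:-→d10:-→d11:-→d12:-→d13:-→d14:-→d15:-→d16:-→d17:-→d18:-→d19:-→d20:H6→d21:- -> H6
  lookup 143.52.81.243: bits ε walk d0:H5 -> H5
  - 38.83.231.0/24 clear@24
  add 38.83.231.48/28 -> H5 at depth 28
  add 109.136.107.201/32 -> H3 at depth 32
  add 13.122.112.0/20 -> H3 at depth 20
  add 109.136.96.0/20 -> H0 at depth 20
  - 51.44.240.0/20 clear@20
  lookup 109.136.12.114: bits 01101101100010000 walk d0:H5→d1:-→d2:-→d3:-→d4:-→d5:-→d6:-→d7:-→d8:-→d9:-→d10:-→d11:-→d12:-→d13:-→d14:-→d15:-→d16:H2→d17:- -> H2
  add 38.83.231.48/28 -> H4 at depth 28
  add 109.136.0.0/13 -> H7 at depth 13
  lookup 13.122.112.12: bits 00001101011110100111 walk d0:H5→d1:-→d2:-→d3:-→d4:-→d5:-→d6:-→d7:-→d8:-→d9:-→d10:-→d11:-→d12:-→d13:-→d14:-→d15:-→d16:-→d17:-→d18:-→d19:-→d20:H3 -> H3
  add 13.122.64.0/18 -> H2 at depth 18

== LOOKUPS ==
["H2","H2","H1","H2","H6","H4","H6","H5","H2","H3"]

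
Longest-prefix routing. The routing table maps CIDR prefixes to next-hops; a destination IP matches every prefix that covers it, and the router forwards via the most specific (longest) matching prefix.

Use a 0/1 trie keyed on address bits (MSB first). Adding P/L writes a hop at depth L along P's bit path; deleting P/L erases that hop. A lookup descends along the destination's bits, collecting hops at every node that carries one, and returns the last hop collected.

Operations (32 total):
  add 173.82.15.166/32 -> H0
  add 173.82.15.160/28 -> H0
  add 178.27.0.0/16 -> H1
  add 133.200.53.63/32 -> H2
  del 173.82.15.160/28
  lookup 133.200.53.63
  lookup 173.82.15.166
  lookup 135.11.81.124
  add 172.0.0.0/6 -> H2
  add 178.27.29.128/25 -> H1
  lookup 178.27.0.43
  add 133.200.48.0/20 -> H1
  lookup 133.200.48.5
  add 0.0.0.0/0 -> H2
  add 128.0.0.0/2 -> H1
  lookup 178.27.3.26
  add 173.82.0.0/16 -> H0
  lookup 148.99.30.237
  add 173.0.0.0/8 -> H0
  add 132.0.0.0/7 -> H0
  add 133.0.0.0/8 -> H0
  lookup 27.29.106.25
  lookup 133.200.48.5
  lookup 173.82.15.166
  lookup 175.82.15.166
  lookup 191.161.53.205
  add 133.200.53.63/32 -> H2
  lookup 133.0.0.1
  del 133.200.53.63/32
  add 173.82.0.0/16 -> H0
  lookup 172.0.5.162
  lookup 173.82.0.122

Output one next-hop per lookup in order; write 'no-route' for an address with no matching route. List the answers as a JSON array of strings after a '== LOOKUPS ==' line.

Apply in order:
  + 173.82.15.166/32 (H0) depth=32
  + 173.82.15.160/28 (H0) depth=28
  + 178.27.0.0/16 (H1) depth=16
  + 133.200.53.63/32 (H2) depth=32
  - 173.82.15.160/28 clear@28
  ? 133.200.53.63  path d0:-→d1:-→d2:-→d3:-→d4:-→d5:-→d6:-→d7:-→d8:-→d9:-→d10:-→d11:-→d12:-→d13:-→d14:-→d15:-→d16:-→d17:-→d18:-→d19:-→d20:-→d21:-→d22:-→d23:-→d24:-→d25:-→d26:-→d27:-→d28:-→d29:-→d30:-→d31:-→d32:H2  best=H2
  ? 173.82.15.166  path d0:-→d1:-→d2:-→d3:-→d4:-→d5:-→d6:-→d7:-→d8:-→d9:-→d10:-→d11:-→d12:-→d13:-→d14:-→d15:-→d16:-→d17:-→d18:-→d19:-→d20:-→d21:-→d22:-→d23:-→d24:-→d25:-→d26:-→d27:-→d28:-→d29:-→d30:-→d31:-→d32:H0  best=H0
  ? 135.11.81.124  path d0:-→d1:-→d2:-→d3:-→d4:-→d5:-→d6:-  best=no-route
  + 172.0.0.0/6 (H2) depth=6
  + 178.27.29.128/25 (H1) depth=25
  ? 178.27.0.43  path d0:-→d1:-→d2:-→d3:-→d4:-→d5:-→d6:-→d7:-→d8:-→d9:-→d10:-→d11:-→d12:-→d13:-→d14:-→d15:-→d16:H1→d17:-→d18:-→d19:-  best=H1
  + 133.200.48.0/20 (H1) depth=20
  ? 133.200.48.5  path d0:-→d1:-→d2:-→d3:-→d4:-→d5:-→d6:-→d7:-→d8:-→d9:-→d10:-→d11:-→d12:-→d13:-→d14:-→d15:-→d16:-→d17:-→d18:-→d19:-→d20:H1→d21:-  best=H1
  + 0.0.0.0/0 (H2) depth=0
  + 128.0.0.0/2 (H1) depth=2
  ? 178.27.3.26  path d0:H2→d1:-→d2:H1→d3:-→d4:-→d5:-→d6:-→d7:-→d8:-→d9:-→d10:-→d11:-→d12:-→d13:-→d14:-→d15:-→d16:H1→d17:-→d18:-→d19:-  best=H1
  + 173.82.0.0/16 (H0) depth=16
  ? 148.99.30.237  path d0:H2→d1:-→d2:H1→d3:-  best=H1
  + 173.0.0.0/8 (H0) depth=8
  + 132.0.0.0/7 (H0) depth=7
  + 133.0.0.0/8 (H0) depth=8
  ? 27.29.106.25  path d0:H2  best=H2
  ? 133.200.48.5  path d0:H2→d1:-→d2:H1→d3:-→d4:-→d5:-→d6:-→d7:H0→d8:H0→d9:-→d10:-→d11:-→d12:-→d13:-→d14:-→d15:-→d16:-→d17:-→d18:-→d19:-→d20:H1→d21:-  best=H1
  ? 173.82.15.166  path d0:H2→d1:-→d2:H1→d3:-→d4:-→d5:-→d6:H2→d7:-→d8:H0→d9:-→d10:-→d11:-→d12:-→d13:-→d14:-→d15:-→d16:H0→d17:-→d18:-→d19:-→d20:-→d21:-→d22:-→d23:-→d24:-→d25:-→d26:-→d27:-→d28:-→d29:-→d30:-→d31:-→d32:H0  best=H0
  ? 175.82.15.166  path d0:H2→d1:-→d2:H1→d3:-→d4:-→d5:-→d6:H2  best=H2
  ? 191.161.53.205  path d0:H2→d1:-→d2:H1→d3:-→d4:-  best=H1
  + 133.200.53.63/32 (H2) depth=32
  ? 133.0.0.1  path d0:H2→d1:-→d2:H1→d3:-→d4:-→d5:-→d6:-→d7:H0→d8:H0  best=H0
  - 133.200.53.63/32 clear@32
  + 173.82.0.0/16 (H0) depth=16
  ? 172.0.5.162  path d0:H2→d1:-→d2:H1→d3:-→d4:-→d5:-→d6:H2→d7:-  best=H2
  ? 173.82.0.122  path d0:H2→d1:-→d2:H1→d3:-→d4:-→d5:-→d6:H2→d7:-→d8:H0→d9:-→d10:-→d11:-→d12:-→d13:-→d14:-→d15:-→d16:H0→d17:-→d18:-→d19:-→d20:-  best=H0

== LOOKUPS ==
["H2","H0","no-route","H1","H1","H1","H1","H2","H1","H0","H2","H1","H0","H2","H0"]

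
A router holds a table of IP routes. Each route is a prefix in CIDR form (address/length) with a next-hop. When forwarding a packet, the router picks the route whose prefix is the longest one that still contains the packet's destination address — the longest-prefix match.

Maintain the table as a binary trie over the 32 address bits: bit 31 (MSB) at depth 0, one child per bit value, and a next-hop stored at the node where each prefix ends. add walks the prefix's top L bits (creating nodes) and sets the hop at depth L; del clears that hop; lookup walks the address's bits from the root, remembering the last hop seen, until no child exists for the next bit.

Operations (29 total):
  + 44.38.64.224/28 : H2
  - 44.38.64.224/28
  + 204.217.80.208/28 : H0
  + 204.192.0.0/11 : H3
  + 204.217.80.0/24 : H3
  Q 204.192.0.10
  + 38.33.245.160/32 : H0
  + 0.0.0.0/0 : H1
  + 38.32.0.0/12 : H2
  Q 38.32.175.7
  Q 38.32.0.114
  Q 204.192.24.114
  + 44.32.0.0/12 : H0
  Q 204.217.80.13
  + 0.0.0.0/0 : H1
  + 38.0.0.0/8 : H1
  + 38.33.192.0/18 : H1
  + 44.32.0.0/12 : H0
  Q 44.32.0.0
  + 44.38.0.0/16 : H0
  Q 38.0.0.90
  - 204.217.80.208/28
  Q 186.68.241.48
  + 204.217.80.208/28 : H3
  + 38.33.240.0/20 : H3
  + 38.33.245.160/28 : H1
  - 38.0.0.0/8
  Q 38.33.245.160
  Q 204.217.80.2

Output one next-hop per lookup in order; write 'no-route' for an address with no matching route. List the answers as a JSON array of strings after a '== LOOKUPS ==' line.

Apply in order:
  add 44.38.64.224/28 -> H2 at depth 28
  del 44.38.64.224/28 (clear depth 28)
  add 204.217.80.208/28 -> H0 at depth 28
  add 204.192.0.0/11 -> H3 at depth 11
  add 204.217.80.0/24 -> H3 at depth 24
  Q 204.192.0.10: descend 11001100110 ; hops seen [H3] ; pick H3
  add 38.33.245.160/32 -> H0 at depth 32
  add 0.0.0.0/0 -> H1 at depth 0
  add 38.32.0.0/12 -> H2 at depth 12
  Q 38.32.175.7: descend 001001100010000 ; hops seen [H1,H2] ; pick H2
  Q 38.32.0.114: descend 001001100010000 ; hops seen [H1,H2] ; pick H2
  Q 204.192.24.114: descend 11001100110 ; hops seen [H1,H3] ; pick H3
  add 44.32.0.0/12 -> H0 at depth 12
  Q 204.217.80.13: descend 110011001101100101010000 ; hops seen [H1,H3,H3] ; pick H3
  add 0.0.0.0/0 -> H1 at depth 0
  add 38.0.0.0/8 -> H1 at depth 8
  add 38.33.192.0/18 -> H1 at depth 18
  add 44.32.0.0/12 -> H0 at depth 12
  Q 44.32.0.0: descend 0010110000100 ; hops seen [H1,H0] ; pick H0
  add 44.38.0.0/16 -> H0 at depth 16
  Q 38.0.0.90: descend 0010011000 ; hops seen [H1,H1] ; pick H1
  del 204.217.80.208/28 (clear depth 28)
  Q 186.68.241.48: descend 1 ; hops seen [H1] ; pick H1
  add 204.217.80.208/28 -> H3 at depth 28
  add 38.33.240.0/20 -> H3 at depth 20
  add 38.33.245.160/28 -> H1 at depth 28
  del 38.0.0.0/8 (clear depth 8)
  Q 38.33.245.160: descend 00100110001000011111010110100000 ; hops seen [H1,H2,H1,H3,H1,H0] ; pick H0
  Q 204.217.80.2: descend 110011001101100101010000 ; hops seen [H1,H3,H3] ; pick H3

== LOOKUPS ==
["H3","H2","H2","H3","H3","H0","H1","H1","H0","H3"]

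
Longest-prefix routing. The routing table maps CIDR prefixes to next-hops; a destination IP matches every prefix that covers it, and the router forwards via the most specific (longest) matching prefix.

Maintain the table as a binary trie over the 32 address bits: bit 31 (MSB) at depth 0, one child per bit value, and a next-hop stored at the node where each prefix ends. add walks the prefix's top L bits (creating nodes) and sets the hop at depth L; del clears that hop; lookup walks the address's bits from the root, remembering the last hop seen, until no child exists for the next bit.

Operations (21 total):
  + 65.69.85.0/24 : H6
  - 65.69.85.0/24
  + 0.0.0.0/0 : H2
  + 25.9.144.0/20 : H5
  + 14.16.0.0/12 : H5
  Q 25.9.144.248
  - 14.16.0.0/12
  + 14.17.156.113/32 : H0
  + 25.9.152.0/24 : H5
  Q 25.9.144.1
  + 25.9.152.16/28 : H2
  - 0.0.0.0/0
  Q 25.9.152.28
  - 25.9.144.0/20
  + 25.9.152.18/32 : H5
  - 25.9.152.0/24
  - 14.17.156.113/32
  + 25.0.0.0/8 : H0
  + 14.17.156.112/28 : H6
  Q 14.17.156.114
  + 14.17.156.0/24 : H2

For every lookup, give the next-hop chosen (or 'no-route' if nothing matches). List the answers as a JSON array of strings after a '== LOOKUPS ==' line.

Process each operation:
  + 65.69.85.0/24 (H6) depth=24
  - 65.69.85.0/24 clear@24
  + 0.0.0.0/0 (H2) depth=0
  + 25.9.144.0/20 (H5) depth=20
  + 14.16.0.0/12 (H5) depth=12
  ? 25.9.144.248  path d0:H2→d1:-→d2:-→d3:-→d4:-→d5:-→d6:-→d7:-→d8:-→d9:-→d10:-→d11:-→d12:-→d13:-→d14:-→d15:-→d16:-→d17:-→d18:-→d19:-→d20:H5  best=H5
  - 14.16.0.0/12 clear@12
  + 14.17.156.113/32 (H0) depth=32
  + 25.9.152.0/24 (H5) depth=24
  ? 25.9.144.1  path d0:H2→d1:-→d2:-→d3:-→d4:-→d5:-→d6:-→d7:-→d8:-→d9:-→d10:-→d11:-→d12:-→d13:-→d14:-→d15:-→d16:-→d17:-→d18:-→d19:-→d20:H5  best=H5
  + 25.9.152.16/28 (H2) depth=28
  - 0.0.0.0/0 clear@0
  ? 25.9.152.28  path d0:-→d1:-→d2:-→d3:-→d4:-→d5:-→d6:-→d7:-→d8:-→d9:-→d10:-→d11:-→d12:-→d13:-→d14:-→d15:-→d16:-→d17:-→d18:-→d19:-→d20:H5→d21:-→d22:-→d23:-→d24:H5→d25:-→d26:-→d27:-→d28:H2  best=H2
  - 25.9.144.0/20 clear@20
  + 25.9.152.18/32 (H5) depth=32
  - 25.9.152.0/24 clear@24
  - 14.17.156.113/32 clear@32
  + 25.0.0.0/8 (H0) depth=8
  + 14.17.156.112/28 (H6) depth=28
  ? 14.17.156.114  path d0:-→d1:-→d2:-→d3:-→d4:-→d5:-→d6:-→d7:-→d8:-→d9:-→d10:-→d11:-→d12:-→d13:-→d14:-→d15:-→d16:-→d17:-→d18:-→d19:-→d20:-→d21:-→d22:-→d23:-→d24:-→d25:-→d26:-→d27:-→d28:H6→d29:-→d30:-  best=H6
  + 14.17.156.0/24 (H2) depth=24

== LOOKUPS ==
["H5","H5","H2","H6"]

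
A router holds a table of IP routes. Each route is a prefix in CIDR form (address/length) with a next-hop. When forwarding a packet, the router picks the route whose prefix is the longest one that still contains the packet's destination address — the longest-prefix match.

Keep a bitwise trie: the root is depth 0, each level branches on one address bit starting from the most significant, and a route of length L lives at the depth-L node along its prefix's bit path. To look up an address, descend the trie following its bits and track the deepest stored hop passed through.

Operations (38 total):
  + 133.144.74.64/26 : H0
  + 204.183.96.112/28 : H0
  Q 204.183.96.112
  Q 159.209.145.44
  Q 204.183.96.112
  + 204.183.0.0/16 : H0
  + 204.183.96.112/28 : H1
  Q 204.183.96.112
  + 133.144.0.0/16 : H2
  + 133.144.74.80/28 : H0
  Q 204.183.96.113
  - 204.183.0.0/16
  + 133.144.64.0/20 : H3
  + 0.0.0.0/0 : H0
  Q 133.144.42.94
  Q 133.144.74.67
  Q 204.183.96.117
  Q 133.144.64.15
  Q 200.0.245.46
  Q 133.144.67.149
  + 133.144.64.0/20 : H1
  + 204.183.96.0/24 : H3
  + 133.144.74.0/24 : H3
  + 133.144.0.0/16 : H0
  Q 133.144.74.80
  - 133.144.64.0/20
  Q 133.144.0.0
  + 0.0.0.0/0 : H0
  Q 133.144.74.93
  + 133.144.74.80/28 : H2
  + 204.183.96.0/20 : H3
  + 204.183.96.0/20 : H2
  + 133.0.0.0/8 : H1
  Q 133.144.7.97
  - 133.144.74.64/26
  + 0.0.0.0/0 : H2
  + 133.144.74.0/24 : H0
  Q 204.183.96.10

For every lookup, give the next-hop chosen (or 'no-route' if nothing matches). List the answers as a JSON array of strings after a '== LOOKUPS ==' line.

Apply in order:
  add 133.144.74.64/26 -> H0 at depth 26
  add 204.183.96.112/28 -> H0 at depth 28
  ? 204.183.96.112  path d0:-→d1:-→d2:-→d3:-→d4:-→d5:-→d6:-→d7:-→d8:-→d9:-→d10:-→d11:-→d12:-→d13:-→d14:-→d15:-→d16:-→d17:-→d18:-→d19:-→d20:-→d21:-→d22:-→d23:-→d24:-→d25:-→d26:-→d27:-→d28:H0  best=H0
  ? 159.209.145.44  path d0:-→d1:-→d2:-→d3:-  best=no-route
  ? 204.183.96.112  path d0:-→d1:-→d2:-→d3:-→d4:-→d5:-→d6:-→d7:-→d8:-→d9:-→d10:-→d11:-→d12:-→d13:-→d14:-→d15:-→d16:-→d17:-→d18:-→d19:-→d20:-→d21:-→d22:-→d23:-→d24:-→d25:-→d26:-→d27:-→d28:H0  best=H0
  add 204.183.0.0/16 -> H0 at depth 16
  add 204.183.96.112/28 -> H1 at depth 28
  ? 204.183.96.112  path d0:-→d1:-→d2:-→d3:-→d4:-→d5:-→d6:-→d7:-→d8:-→d9:-→d10:-→d11:-→d12:-→d13:-→d14:-→d15:-→d16:H0→d17:-→d18:-→d19:-→d20:-→d21:-→d22:-→d23:-→d24:-→d25:-→d26:-→d27:-→d28:H1  best=H1
  add 133.144.0.0/16 -> H2 at depth 16
  add 133.144.74.80/28 -> H0 at depth 28
  ? 204.183.96.113  path d0:-→d1:-→d2:-→d3:-→d4:-→d5:-→d6:-→d7:-→d8:-→d9:-→d10:-→d11:-→d12:-→d13:-→d14:-→d15:-→d16:H0→d17:-→d18:-→d19:-→d20:-→d21:-→d22:-→d23:-→d24:-→d25:-→d26:-→d27:-→d28:H1  best=H1
  del 204.183.0.0/16 (clear depth 16)
  add 133.144.64.0/20 -> H3 at depth 20
  add 0.0.0.0/0 -> H0 at depth 0
  ? 133.144.42.94  path d0:H0→d1:-→d2:-→d3:-→d4:-→d5:-→d6:-→d7:-→d8:-→d9:-→d10:-→d11:-→d12:-→d13:-→d14:-→d15:-→d16:H2→d17:-  best=H2
  ? 133.144.74.67  path d0:H0→d1:-→d2:-→d3:-→d4:-→d5:-→d6:-→d7:-→d8:-→d9:-→d10:-→d11:-→d12:-→d13:-→d14:-→d15:-→d16:H2→d17:-→d18:-→d19:-→d20:H3→d21:-→d22:-→d23:-→d24:-→d25:-→d26:H0→d27:-  best=H0
  ? 204.183.96.117  path d0:H0→d1:-→d2:-→d3:-→d4:-→d5:-→d6:-→d7:-→d8:-→d9:-→d10:-→d11:-→d12:-→d13:-→d14:-→d15:-→d16:-→d17:-→d18:-→d19:-→d20:-→d21:-→d22:-→d23:-→d24:-→d25:-→d26:-→d27:-→d28:H1  best=H1
  ? 133.144.64.15  path d0:H0→d1:-→d2:-→d3:-→d4:-→d5:-→d6:-→d7:-→d8:-→d9:-→d10:-→d11:-→d12:-→d13:-→d14:-→d15:-→d16:H2→d17:-→d18:-→d19:-→d20:H3  best=H3
  ? 200.0.245.46  path d0:H0→d1:-→d2:-→d3:-→d4:-→d5:-  best=H0
  ? 133.144.67.149  path d0:H0→d1:-→d2:-→d3:-→d4:-→d5:-→d6:-→d7:-→d8:-→d9:-→d10:-→d11:-→d12:-→d13:-→d14:-→d15:-→d16:H2→d17:-→d18:-→d19:-→d20:H3  best=H3
  add 133.144.64.0/20 -> H1 at depth 20
  add 204.183.96.0/24 -> H3 at depth 24
  add 133.144.74.0/24 -> H3 at depth 24
  add 133.144.0.0/16 -> H0 at depth 16
  ? 133.144.74.80  path d0:H0→d1:-→d2:-→d3:-→d4:-→d5:-→d6:-→d7:-→d8:-→d9:-→d10:-→d11:-→d12:-→d13:-→d14:-→d15:-→d16:H0→d17:-→d18:-→d19:-→d20:H1→d21:-→d22:-→d23:-→d24:H3→d25:-→d26:H0→d27:-→d28:H0  best=H0
  del 133.144.64.0/20 (clear depth 20)
  ? 133.144.0.0  path d0:H0→d1:-→d2:-→d3:-→d4:-→d5:-→d6:-→d7:-→d8:-→d9:-→d10:-→d11:-→d12:-→d13:-→d14:-→d15:-→d16:H0→d17:-  best=H0
  add 0.0.0.0/0 -> H0 at depth 0
  ? 133.144.74.93  path d0:H0→d1:-→d2:-→d3:-→d4:-→d5:-→d6:-→d7:-→d8:-→d9:-→d10:-→d11:-→d12:-→d13:-→d14:-→d15:-→d16:H0→d17:-→d18:-→d19:-→d20:-→d21:-→d22:-→d23:-→d24:H3→d25:-→d26:H0→d27:-→d28:H0  best=H0
  add 133.144.74.80/28 -> H2 at depth 28
  add 204.183.96.0/20 -> H3 at depth 20
  add 204.183.96.0/20 -> H2 at depth 20
  add 133.0.0.0/8 -> H1 at depth 8
  ? 133.144.7.97  path d0:H0→d1:-→d2:-→d3:-→d4:-→d5:-→d6:-→d7:-→d8:H1→d9:-→d10:-→d11:-→d12:-→d13:-→d14:-→d15:-→d16:H0→d17:-  best=H0
  del 133.144.74.64/26 (clear depth 26)
  add 0.0.0.0/0 -> H2 at depth 0
  add 133.144.74.0/24 -> H0 at depth 24
  ? 204.183.96.10  path d0:H2→d1:-→d2:-→d3:-→d4:-→d5:-→d6:-→d7:-→d8:-→d9:-→d10:-→d11:-→d12:-→d13:-→d14:-→d15:-→d16:-→d17:-→d18:-→d19:-→d20:H2→d21:-→d22:-→d23:-→d24:H3→d25:-  best=H3

== LOOKUPS ==
["H0","no-route","H0","H1","H1","H2","H0","H1","H3","H0","H3","H0","H0","H0","H0","H3"]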